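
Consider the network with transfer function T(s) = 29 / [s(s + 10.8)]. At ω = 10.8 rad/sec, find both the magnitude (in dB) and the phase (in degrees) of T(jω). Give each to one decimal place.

|T| = -15.1 dB, ∠T = -135.0 deg

|j10.8 + 10.8| = √(10.8² + 10.8²) = 15.27
|j10.8| = 10.8
|T(j10.8)| = 29 / (15.27 × 10.8) = 0.17581
20 log₁₀(0.17581) = -15.10 dB
∠(j10.8 + 10.8) = arctan(10.8/10.8) = 45.00°
∠(j10.8) = 90.00°
∠T(j10.8) = − (45.00° + 90.00°) = -135.00°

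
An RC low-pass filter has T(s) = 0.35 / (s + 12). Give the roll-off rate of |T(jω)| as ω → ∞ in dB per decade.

-20 dB/decade

With 0 zeros and 1 pole, the high-frequency asymptotic slope is 20 × (0 − 1) = -20 dB/decade.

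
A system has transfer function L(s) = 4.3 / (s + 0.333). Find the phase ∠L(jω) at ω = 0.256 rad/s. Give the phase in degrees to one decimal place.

∠(j0.256 + 0.333) = arctan(0.256/0.333) = 37.55°
∠L(j0.256) = −37.55° = -37.55°

-37.6°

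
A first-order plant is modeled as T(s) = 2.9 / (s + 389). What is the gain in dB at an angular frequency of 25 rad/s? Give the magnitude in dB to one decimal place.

-42.6 dB

|j25 + 389| = √(25² + 389²) = 389.8
|T(j25)| = 2.9 / 389.8 = 0.0074397
20 log₁₀(0.0074397) = -42.57 dB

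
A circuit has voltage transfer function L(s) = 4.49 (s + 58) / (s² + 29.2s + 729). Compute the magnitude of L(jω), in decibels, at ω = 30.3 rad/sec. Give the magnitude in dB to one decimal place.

-9.8 dB

|j30.3 + 58| = √(30.3² + 58²) = 65.44
|(j30.3)² + 29.2(j30.3) + 729| = |-189.09 + j884.76| = 904.7
|L(j30.3)| = 4.49 × 65.44 / 904.7 = 0.32475
20 log₁₀(0.32475) = -9.77 dB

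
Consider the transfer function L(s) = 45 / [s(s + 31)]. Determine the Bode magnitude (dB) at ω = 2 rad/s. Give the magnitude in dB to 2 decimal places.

|j2 + 31| = √(2² + 31²) = 31.06
|j2| = 2
|L(j2)| = 45 / (31.06 × 2) = 0.7243
20 log₁₀(0.7243) = -2.802 dB

-2.80 dB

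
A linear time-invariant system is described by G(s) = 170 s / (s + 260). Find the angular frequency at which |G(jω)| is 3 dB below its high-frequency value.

260 rad s⁻¹

For a single-pole high-pass, the −3 dB point is at the pole: ω = 260 rad s⁻¹.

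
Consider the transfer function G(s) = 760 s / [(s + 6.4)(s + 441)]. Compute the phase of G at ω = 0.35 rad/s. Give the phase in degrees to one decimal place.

∠(j0.35) = 90.00°
∠(j0.35 + 6.4) = arctan(0.35/6.4) = 3.13°
∠(j0.35 + 441) = arctan(0.35/441) = 0.05°
∠G(j0.35) = 90.00° − (3.13° + 0.05°) = 86.82°

86.8°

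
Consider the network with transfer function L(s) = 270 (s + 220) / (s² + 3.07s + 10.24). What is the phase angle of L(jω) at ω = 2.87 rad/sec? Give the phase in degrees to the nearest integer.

-76°

∠(j2.87 + 220) = arctan(2.87/220) = 0.75°
∠[(j2.87)² + 3.07(j2.87) + 10.24] = ∠[2.0031 + j8.8109] = 77.19°
∠L(j2.87) = 0.75° − 77.19° = -76.44°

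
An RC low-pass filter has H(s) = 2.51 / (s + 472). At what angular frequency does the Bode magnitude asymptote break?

472 rad/s

The single real pole at s = −472 gives a corner at ω = 472 rad/s.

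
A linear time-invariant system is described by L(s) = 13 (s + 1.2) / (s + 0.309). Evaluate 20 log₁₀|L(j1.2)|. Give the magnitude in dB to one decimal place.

25.0 dB

|j1.2 + 1.2| = √(1.2² + 1.2²) = 1.697
|j1.2 + 0.309| = √(1.2² + 0.309²) = 1.239
|L(j1.2)| = 13 × 1.697 / 1.239 = 17.804
20 log₁₀(17.804) = 25.01 dB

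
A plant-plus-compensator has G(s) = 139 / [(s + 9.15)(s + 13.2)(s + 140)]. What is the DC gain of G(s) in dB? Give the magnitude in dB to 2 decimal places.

G(0) = 139 / (9.15 × 13.2 × 140) = 0.0082204
20 log₁₀(0.0082204) = -41.702 dB

-41.70 dB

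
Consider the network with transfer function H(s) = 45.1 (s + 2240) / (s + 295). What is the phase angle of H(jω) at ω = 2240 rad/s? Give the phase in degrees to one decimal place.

-37.5°

∠(j2240 + 2240) = arctan(2240/2240) = 45.00°
∠(j2240 + 295) = arctan(2240/295) = 82.50°
∠H(j2240) = 45.00° − 82.50° = -37.50°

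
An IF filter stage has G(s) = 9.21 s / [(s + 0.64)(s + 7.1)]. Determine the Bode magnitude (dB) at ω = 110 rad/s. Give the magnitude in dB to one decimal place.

-21.6 dB

|j110| = 110
|j110 + 0.64| = √(110² + 0.64²) = 110
|j110 + 7.1| = √(110² + 7.1²) = 110.2
|G(j110)| = 9.21 × 110 / (110 × 110.2) = 0.083552
20 log₁₀(0.083552) = -21.56 dB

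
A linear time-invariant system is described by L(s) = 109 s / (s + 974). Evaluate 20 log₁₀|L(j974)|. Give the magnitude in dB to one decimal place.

37.7 dB

|j974| = 974
|j974 + 974| = √(974² + 974²) = 1377
|L(j974)| = 109 × 974 / 1377 = 77.075
20 log₁₀(77.075) = 37.74 dB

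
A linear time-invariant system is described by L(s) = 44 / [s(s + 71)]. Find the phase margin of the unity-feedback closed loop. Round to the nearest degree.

Gain crossover: |L(jω)| = 1 at ω ≈ 0.62 rad/s.
∠L(j0.62) = −90° − arctan(0.62/71) ≈ -90.50°
PM = 180° + (-90.50°) = 89.50°

89°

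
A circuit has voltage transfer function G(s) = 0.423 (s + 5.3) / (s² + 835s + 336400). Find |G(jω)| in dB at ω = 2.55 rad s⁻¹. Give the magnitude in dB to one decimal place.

|j2.55 + 5.3| = √(2.55² + 5.3²) = 5.882
|(j2.55)² + 835(j2.55) + 336400| = |3.3639e+05 + j2129.2| = 3.364e+05
|G(j2.55)| = 0.423 × 5.882 / 3.364e+05 = 7.3956e-06
20 log₁₀(7.3956e-06) = -102.62 dB

-102.6 dB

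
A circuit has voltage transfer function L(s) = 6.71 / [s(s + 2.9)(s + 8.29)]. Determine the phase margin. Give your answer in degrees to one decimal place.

Gain crossover: |L(jω)| = 1 at ω ≈ 0.278 rad/s.
∠L(j0.278) = −90° − arctan(0.278/2.9) − arctan(0.278/8.29) ≈ -97.39°
PM = 180° + (-97.39°) = 82.61°

82.6°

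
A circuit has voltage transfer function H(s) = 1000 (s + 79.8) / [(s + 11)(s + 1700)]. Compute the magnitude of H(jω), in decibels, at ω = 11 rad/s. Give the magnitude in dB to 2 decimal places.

|j11 + 79.8| = √(11² + 79.8²) = 80.55
|j11 + 11| = √(11² + 11²) = 15.56
|j11 + 1700| = √(11² + 1700²) = 1700
|H(j11)| = 1000 × 80.55 / (15.56 × 1700) = 3.046
20 log₁₀(3.046) = 9.674 dB

9.67 dB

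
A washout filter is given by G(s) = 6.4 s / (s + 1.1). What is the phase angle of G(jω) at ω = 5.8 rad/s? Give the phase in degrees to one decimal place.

10.7°

∠(j5.8) = 90.00°
∠(j5.8 + 1.1) = arctan(5.8/1.1) = 79.26°
∠G(j5.8) = 90.00° − 79.26° = 10.74°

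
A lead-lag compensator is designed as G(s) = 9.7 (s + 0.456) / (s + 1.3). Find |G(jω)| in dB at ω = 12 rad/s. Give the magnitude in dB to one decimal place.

|j12 + 0.456| = √(12² + 0.456²) = 12.01
|j12 + 1.3| = √(12² + 1.3²) = 12.07
|G(j12)| = 9.7 × 12.01 / 12.07 = 9.6505
20 log₁₀(9.6505) = 19.69 dB

19.7 dB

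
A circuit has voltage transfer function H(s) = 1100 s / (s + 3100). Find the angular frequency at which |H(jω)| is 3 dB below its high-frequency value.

For a single-pole high-pass, the −3 dB point is at the pole: ω = 3100 rad s⁻¹.

3100 rad s⁻¹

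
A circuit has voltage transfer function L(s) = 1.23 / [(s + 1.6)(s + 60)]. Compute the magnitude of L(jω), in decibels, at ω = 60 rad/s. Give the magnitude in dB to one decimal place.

|j60 + 1.6| = √(60² + 1.6²) = 60.02
|j60 + 60| = √(60² + 60²) = 84.85
|L(j60)| = 1.23 / (60.02 × 84.85) = 0.00024151
20 log₁₀(0.00024151) = -72.34 dB

-72.3 dB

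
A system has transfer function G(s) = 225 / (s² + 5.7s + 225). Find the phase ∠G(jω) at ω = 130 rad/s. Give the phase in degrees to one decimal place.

-177.5°

∠[(j130)² + 5.7(j130) + 225] = ∠[-16675 + j741] = 177.46°
∠G(j130) = −177.46° = -177.46°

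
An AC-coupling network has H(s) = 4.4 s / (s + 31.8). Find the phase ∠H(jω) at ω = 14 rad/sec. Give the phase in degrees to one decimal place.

∠(j14) = 90.00°
∠(j14 + 31.8) = arctan(14/31.8) = 23.76°
∠H(j14) = 90.00° − 23.76° = 66.24°

66.2°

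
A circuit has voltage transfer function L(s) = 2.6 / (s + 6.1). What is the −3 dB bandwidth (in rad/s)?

6.1 rad/s

For a single-pole low-pass, the −3 dB point is at the pole: ω = 6.1 rad/s.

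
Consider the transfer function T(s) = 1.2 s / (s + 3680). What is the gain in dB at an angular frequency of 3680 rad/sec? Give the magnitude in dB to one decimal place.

-1.4 dB

|j3680| = 3680
|j3680 + 3680| = √(3680² + 3680²) = 5204
|T(j3680)| = 1.2 × 3680 / 5204 = 0.84853
20 log₁₀(0.84853) = -1.43 dB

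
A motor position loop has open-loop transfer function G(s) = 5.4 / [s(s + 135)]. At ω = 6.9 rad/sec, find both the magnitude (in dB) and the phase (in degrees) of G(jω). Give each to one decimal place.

|G| = -44.7 dB, ∠G = -92.9 deg

|j6.9 + 135| = √(6.9² + 135²) = 135.2
|j6.9| = 6.9
|G(j6.9)| = 5.4 / (135.2 × 6.9) = 0.0057895
20 log₁₀(0.0057895) = -44.75 dB
∠(j6.9 + 135) = arctan(6.9/135) = 2.93°
∠(j6.9) = 90.00°
∠G(j6.9) = − (2.93° + 90.00°) = -92.93°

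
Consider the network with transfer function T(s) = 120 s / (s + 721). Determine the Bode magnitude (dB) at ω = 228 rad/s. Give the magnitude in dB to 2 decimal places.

31.17 dB

|j228| = 228
|j228 + 721| = √(228² + 721²) = 756.2
|T(j228)| = 120 × 228 / 756.2 = 36.181
20 log₁₀(36.181) = 31.170 dB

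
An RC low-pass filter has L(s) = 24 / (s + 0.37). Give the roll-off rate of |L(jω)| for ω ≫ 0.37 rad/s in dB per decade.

With 0 zeros and 1 pole, the high-frequency asymptotic slope is 20 × (0 − 1) = -20 dB/decade.

-20 dB/decade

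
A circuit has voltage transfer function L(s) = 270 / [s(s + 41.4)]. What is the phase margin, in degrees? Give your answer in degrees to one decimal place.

81.2°

Gain crossover: |L(jω)| = 1 at ω ≈ 6.44 rad/sec.
∠L(j6.44) = −90° − arctan(6.44/41.4) ≈ -98.85°
PM = 180° + (-98.85°) = 81.15°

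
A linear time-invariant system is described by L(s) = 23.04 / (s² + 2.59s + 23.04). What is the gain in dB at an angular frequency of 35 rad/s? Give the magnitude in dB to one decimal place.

|(j35)² + 2.59(j35) + 23.04| = |-1202 + j90.65| = 1205
|L(j35)| = 23.04 / 1205 = 0.019114
20 log₁₀(0.019114) = -34.37 dB

-34.4 dB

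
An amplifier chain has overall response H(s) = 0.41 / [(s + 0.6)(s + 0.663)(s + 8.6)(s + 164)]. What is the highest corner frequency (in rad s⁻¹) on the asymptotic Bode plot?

Break frequencies occur at each pole and zero magnitude: 0.6 rad s⁻¹, 0.663 rad s⁻¹, 8.6 rad s⁻¹, 164 rad s⁻¹.
The highest is 164 rad s⁻¹.

164 rad s⁻¹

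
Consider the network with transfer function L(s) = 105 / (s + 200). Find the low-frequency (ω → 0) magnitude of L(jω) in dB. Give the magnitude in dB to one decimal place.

L(0) = 105 / 200 = 0.525
20 log₁₀(0.525) = -5.60 dB

-5.6 dB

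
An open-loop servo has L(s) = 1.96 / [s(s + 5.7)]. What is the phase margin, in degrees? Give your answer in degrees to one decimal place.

86.6 deg

Gain crossover: |L(jω)| = 1 at ω ≈ 0.343 rad s⁻¹.
∠L(j0.343) = −90° − arctan(0.343/5.7) ≈ -93.45°
PM = 180° + (-93.45°) = 86.55°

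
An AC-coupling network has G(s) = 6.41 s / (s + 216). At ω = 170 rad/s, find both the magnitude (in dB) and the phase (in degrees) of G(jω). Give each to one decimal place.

|G| = 12.0 dB, ∠G = 51.8°

|j170| = 170
|j170 + 216| = √(170² + 216²) = 274.9
|G(j170)| = 6.41 × 170 / 274.9 = 3.9644
20 log₁₀(3.9644) = 11.96 dB
∠(j170) = 90.00°
∠(j170 + 216) = arctan(170/216) = 38.20°
∠G(j170) = 90.00° − 38.20° = 51.80°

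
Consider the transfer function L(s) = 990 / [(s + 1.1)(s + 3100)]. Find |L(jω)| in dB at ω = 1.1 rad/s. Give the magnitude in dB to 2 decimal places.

|j1.1 + 1.1| = √(1.1² + 1.1²) = 1.556
|j1.1 + 3100| = √(1.1² + 3100²) = 3100
|L(j1.1)| = 990 / (1.556 × 3100) = 0.20529
20 log₁₀(0.20529) = -13.753 dB

-13.75 dB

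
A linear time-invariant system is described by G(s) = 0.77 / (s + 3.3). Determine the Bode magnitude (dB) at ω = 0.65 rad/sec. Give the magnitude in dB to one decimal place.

-12.8 dB

|j0.65 + 3.3| = √(0.65² + 3.3²) = 3.363
|G(j0.65)| = 0.77 / 3.363 = 0.22893
20 log₁₀(0.22893) = -12.81 dB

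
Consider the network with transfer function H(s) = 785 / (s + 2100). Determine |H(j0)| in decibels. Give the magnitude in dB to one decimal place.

H(0) = 785 / 2100 = 0.37381
20 log₁₀(0.37381) = -8.55 dB

-8.5 dB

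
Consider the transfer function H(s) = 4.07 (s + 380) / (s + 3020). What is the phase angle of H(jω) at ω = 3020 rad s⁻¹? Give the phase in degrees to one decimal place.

37.8 deg

∠(j3020 + 380) = arctan(3020/380) = 82.83°
∠(j3020 + 3020) = arctan(3020/3020) = 45.00°
∠H(j3020) = 82.83° − 45.00° = 37.83°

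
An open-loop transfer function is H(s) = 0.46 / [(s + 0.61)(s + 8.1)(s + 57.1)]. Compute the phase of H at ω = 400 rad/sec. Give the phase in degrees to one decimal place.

-260.6°

∠(j400 + 0.61) = arctan(400/0.61) = 89.91°
∠(j400 + 8.1) = arctan(400/8.1) = 88.84°
∠(j400 + 57.1) = arctan(400/57.1) = 81.88°
∠H(j400) = − (89.91° + 88.84° + 81.88°) = -260.63°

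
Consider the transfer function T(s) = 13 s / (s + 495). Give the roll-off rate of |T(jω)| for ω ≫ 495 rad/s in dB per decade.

With 1 zero and 1 pole, the high-frequency asymptotic slope is 20 × (1 − 1) = 0 dB/decade.

0 dB/decade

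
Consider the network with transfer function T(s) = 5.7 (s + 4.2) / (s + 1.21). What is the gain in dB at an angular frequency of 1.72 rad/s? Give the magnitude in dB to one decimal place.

|j1.72 + 4.2| = √(1.72² + 4.2²) = 4.539
|j1.72 + 1.21| = √(1.72² + 1.21²) = 2.103
|T(j1.72)| = 5.7 × 4.539 / 2.103 = 12.301
20 log₁₀(12.301) = 21.80 dB

21.8 dB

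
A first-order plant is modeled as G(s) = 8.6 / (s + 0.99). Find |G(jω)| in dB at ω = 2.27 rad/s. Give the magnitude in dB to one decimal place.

|j2.27 + 0.99| = √(2.27² + 0.99²) = 2.476
|G(j2.27)| = 8.6 / 2.476 = 3.4727
20 log₁₀(3.4727) = 10.81 dB

10.8 dB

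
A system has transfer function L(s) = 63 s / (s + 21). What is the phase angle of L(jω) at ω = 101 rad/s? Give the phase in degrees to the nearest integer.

12°

∠(j101) = 90.00°
∠(j101 + 21) = arctan(101/21) = 78.25°
∠L(j101) = 90.00° − 78.25° = 11.75°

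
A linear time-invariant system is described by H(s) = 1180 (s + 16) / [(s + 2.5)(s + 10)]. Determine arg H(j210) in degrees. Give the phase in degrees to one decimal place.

∠(j210 + 16) = arctan(210/16) = 85.64°
∠(j210 + 2.5) = arctan(210/2.5) = 89.32°
∠(j210 + 10) = arctan(210/10) = 87.27°
∠H(j210) = 85.64° − (89.32° + 87.27°) = -90.95°

-90.9°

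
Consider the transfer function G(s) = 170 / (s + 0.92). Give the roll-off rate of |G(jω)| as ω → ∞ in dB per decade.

-20 dB/decade

With 0 zeros and 1 pole, the high-frequency asymptotic slope is 20 × (0 − 1) = -20 dB/decade.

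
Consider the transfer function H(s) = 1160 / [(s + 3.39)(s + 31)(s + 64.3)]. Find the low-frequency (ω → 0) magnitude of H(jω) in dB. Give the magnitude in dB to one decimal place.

-15.3 dB

H(0) = 1160 / (3.39 × 31 × 64.3) = 0.17167
20 log₁₀(0.17167) = -15.31 dB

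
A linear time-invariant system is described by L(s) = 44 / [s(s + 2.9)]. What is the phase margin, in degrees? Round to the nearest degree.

Gain crossover: |L(jω)| = 1 at ω ≈ 6.32 rad/sec.
∠L(j6.32) = −90° − arctan(6.32/2.9) ≈ -155.37°
PM = 180° + (-155.37°) = 24.63°

25 deg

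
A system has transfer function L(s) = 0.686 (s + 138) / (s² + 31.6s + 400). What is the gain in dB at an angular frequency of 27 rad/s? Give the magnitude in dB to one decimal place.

-19.5 dB

|j27 + 138| = √(27² + 138²) = 140.6
|(j27)² + 31.6(j27) + 400| = |-329 + j853.2| = 914.4
|L(j27)| = 0.686 × 140.6 / 914.4 = 0.10549
20 log₁₀(0.10549) = -19.54 dB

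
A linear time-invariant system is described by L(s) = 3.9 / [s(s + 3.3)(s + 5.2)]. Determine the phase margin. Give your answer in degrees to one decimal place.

83.6°

Gain crossover: |L(jω)| = 1 at ω ≈ 0.227 rad/sec.
∠L(j0.227) = −90° − arctan(0.227/3.3) − arctan(0.227/5.2) ≈ -96.42°
PM = 180° + (-96.42°) = 83.58°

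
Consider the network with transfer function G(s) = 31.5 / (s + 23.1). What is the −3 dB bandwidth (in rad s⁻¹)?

23.1 rad s⁻¹

For a single-pole low-pass, the −3 dB point is at the pole: ω = 23.1 rad s⁻¹.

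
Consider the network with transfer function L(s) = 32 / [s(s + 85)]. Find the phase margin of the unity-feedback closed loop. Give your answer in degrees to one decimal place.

89.7°

Gain crossover: |L(jω)| = 1 at ω ≈ 0.376 rad/s.
∠L(j0.376) = −90° − arctan(0.376/85) ≈ -90.25°
PM = 180° + (-90.25°) = 89.75°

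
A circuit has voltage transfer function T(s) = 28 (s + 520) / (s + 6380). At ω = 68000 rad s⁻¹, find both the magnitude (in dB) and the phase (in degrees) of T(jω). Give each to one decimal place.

|j68000 + 520| = √(68000² + 520²) = 6.8e+04
|j68000 + 6380| = √(68000² + 6380²) = 6.83e+04
|T(j68000)| = 28 × 6.8e+04 / 6.83e+04 = 27.878
20 log₁₀(27.878) = 28.91 dB
∠(j68000 + 520) = arctan(68000/520) = 89.56°
∠(j68000 + 6380) = arctan(68000/6380) = 84.64°
∠T(j68000) = 89.56° − 84.64° = 4.92°

|T| = 28.9 dB, ∠T = 4.9°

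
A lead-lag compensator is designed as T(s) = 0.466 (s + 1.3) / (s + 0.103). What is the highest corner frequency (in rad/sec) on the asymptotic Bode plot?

1.3 rad/sec

Break frequencies occur at each pole and zero magnitude: 0.103 rad/sec, 1.3 rad/sec.
The highest is 1.3 rad/sec.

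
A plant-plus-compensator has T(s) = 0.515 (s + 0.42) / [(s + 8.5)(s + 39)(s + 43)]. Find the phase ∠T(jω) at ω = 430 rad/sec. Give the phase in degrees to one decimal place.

∠(j430 + 0.42) = arctan(430/0.42) = 89.94°
∠(j430 + 8.5) = arctan(430/8.5) = 88.87°
∠(j430 + 39) = arctan(430/39) = 84.82°
∠(j430 + 43) = arctan(430/43) = 84.29°
∠T(j430) = 89.94° − (88.87° + 84.82° + 84.29°) = -168.03°

-168.0°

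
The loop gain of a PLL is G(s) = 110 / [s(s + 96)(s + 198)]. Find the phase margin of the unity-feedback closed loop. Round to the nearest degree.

Gain crossover: |G(jω)| = 1 at ω ≈ 0.00579 rad s⁻¹.
∠G(j0.00579) = −90° − arctan(0.00579/96) − arctan(0.00579/198) ≈ -90.01°
PM = 180° + (-90.01°) = 89.99°

90°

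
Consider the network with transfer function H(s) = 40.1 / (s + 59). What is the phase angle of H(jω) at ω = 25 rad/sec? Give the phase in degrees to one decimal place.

-23.0°

∠(j25 + 59) = arctan(25/59) = 22.96°
∠H(j25) = −22.96° = -22.96°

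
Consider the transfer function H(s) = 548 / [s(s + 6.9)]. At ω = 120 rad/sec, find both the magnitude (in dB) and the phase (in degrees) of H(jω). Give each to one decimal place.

|H| = -28.4 dB, ∠H = -176.7°

|j120 + 6.9| = √(120² + 6.9²) = 120.2
|j120| = 120
|H(j120)| = 548 / (120.2 × 120) = 0.037993
20 log₁₀(0.037993) = -28.41 dB
∠(j120 + 6.9) = arctan(120/6.9) = 86.71°
∠(j120) = 90.00°
∠H(j120) = − (86.71° + 90.00°) = -176.71°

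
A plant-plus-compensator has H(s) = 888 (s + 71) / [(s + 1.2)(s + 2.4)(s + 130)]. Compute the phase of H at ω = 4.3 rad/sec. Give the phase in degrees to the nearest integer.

∠(j4.3 + 71) = arctan(4.3/71) = 3.47°
∠(j4.3 + 1.2) = arctan(4.3/1.2) = 74.41°
∠(j4.3 + 2.4) = arctan(4.3/2.4) = 60.83°
∠(j4.3 + 130) = arctan(4.3/130) = 1.89°
∠H(j4.3) = 3.47° − (74.41° + 60.83° + 1.89°) = -133.67°

-134°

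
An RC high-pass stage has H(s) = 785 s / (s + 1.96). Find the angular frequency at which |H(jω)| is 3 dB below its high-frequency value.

For a single-pole high-pass, the −3 dB point is at the pole: ω = 1.96 rad/s.

1.96 rad/s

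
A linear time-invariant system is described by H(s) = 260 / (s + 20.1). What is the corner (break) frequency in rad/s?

The single real pole at s = −20.1 gives a corner at ω = 20.1 rad/s.

20.1 rad/s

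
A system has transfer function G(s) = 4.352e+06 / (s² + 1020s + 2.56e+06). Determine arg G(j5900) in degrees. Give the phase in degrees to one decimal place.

-169.4 deg

∠[(j5900)² + 1020(j5900) + 2.56e+06] = ∠[-3.225e+07 + j6.018e+06] = 169.43°
∠G(j5900) = −169.43° = -169.43°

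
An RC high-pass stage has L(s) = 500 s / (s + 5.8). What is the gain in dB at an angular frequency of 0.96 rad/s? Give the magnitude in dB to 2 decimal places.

|j0.96| = 0.96
|j0.96 + 5.8| = √(0.96² + 5.8²) = 5.879
|L(j0.96)| = 500 × 0.96 / 5.879 = 81.648
20 log₁₀(81.648) = 38.239 dB

38.24 dB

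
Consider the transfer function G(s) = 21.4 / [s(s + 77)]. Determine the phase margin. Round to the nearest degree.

90 deg

Gain crossover: |G(jω)| = 1 at ω ≈ 0.278 rad/s.
∠G(j0.278) = −90° − arctan(0.278/77) ≈ -90.21°
PM = 180° + (-90.21°) = 89.79°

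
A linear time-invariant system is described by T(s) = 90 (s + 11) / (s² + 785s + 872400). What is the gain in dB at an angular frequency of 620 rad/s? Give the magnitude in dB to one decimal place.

|j620 + 11| = √(620² + 11²) = 620.1
|(j620)² + 785(j620) + 872400| = |4.88e+05 + j4.867e+05| = 6.892e+05
|T(j620)| = 90 × 620.1 / 6.892e+05 = 0.080974
20 log₁₀(0.080974) = -21.83 dB

-21.8 dB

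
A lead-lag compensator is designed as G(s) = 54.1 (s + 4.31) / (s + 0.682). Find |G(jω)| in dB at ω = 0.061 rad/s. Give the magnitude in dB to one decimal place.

50.6 dB

|j0.061 + 4.31| = √(0.061² + 4.31²) = 4.31
|j0.061 + 0.682| = √(0.061² + 0.682²) = 0.6847
|G(j0.061)| = 54.1 × 4.31 / 0.6847 = 340.57
20 log₁₀(340.57) = 50.64 dB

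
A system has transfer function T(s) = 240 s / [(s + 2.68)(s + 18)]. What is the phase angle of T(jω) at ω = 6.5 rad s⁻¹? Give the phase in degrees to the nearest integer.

∠(j6.5) = 90.00°
∠(j6.5 + 2.68) = arctan(6.5/2.68) = 67.59°
∠(j6.5 + 18) = arctan(6.5/18) = 19.86°
∠T(j6.5) = 90.00° − (67.59° + 19.86°) = 2.55°

3°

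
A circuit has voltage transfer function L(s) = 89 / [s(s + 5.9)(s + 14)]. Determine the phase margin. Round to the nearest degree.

76°

Gain crossover: |L(jω)| = 1 at ω ≈ 1.06 rad/s.
∠L(j1.06) = −90° − arctan(1.06/5.9) − arctan(1.06/14) ≈ -104.48°
PM = 180° + (-104.48°) = 75.52°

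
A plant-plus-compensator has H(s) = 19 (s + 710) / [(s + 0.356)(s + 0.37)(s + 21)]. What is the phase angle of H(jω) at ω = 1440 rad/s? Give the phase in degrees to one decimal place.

-205.4 deg

∠(j1440 + 710) = arctan(1440/710) = 63.75°
∠(j1440 + 0.356) = arctan(1440/0.356) = 89.99°
∠(j1440 + 0.37) = arctan(1440/0.37) = 89.99°
∠(j1440 + 21) = arctan(1440/21) = 89.16°
∠H(j1440) = 63.75° − (89.99° + 89.99° + 89.16°) = -205.38°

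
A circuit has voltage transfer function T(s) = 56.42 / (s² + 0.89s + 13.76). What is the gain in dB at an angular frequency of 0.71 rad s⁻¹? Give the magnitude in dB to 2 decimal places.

|(j0.71)² + 0.89(j0.71) + 13.76| = |13.256 + j0.6319| = 13.27
|T(j0.71)| = 56.42 / 13.27 = 4.2514
20 log₁₀(4.2514) = 12.571 dB

12.57 dB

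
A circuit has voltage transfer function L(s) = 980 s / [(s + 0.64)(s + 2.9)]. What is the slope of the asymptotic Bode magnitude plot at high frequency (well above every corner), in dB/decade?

With 1 zero and 2 poles, the high-frequency asymptotic slope is 20 × (1 − 2) = -20 dB/decade.

-20 dB/decade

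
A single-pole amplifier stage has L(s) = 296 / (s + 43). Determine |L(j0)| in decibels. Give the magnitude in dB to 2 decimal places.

L(0) = 296 / 43 = 6.8837
20 log₁₀(6.8837) = 16.756 dB

16.76 dB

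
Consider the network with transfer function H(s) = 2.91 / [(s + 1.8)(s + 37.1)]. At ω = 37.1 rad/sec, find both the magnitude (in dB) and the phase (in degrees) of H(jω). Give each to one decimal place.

|j37.1 + 1.8| = √(37.1² + 1.8²) = 37.14
|j37.1 + 37.1| = √(37.1² + 37.1²) = 52.47
|H(j37.1)| = 2.91 / (37.14 × 52.47) = 0.0014932
20 log₁₀(0.0014932) = -56.52 dB
∠(j37.1 + 1.8) = arctan(37.1/1.8) = 87.22°
∠(j37.1 + 37.1) = arctan(37.1/37.1) = 45.00°
∠H(j37.1) = − (87.22° + 45.00°) = -132.22°

|H| = -56.5 dB, ∠H = -132.2°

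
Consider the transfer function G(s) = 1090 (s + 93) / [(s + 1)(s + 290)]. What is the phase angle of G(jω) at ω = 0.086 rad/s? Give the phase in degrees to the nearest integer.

-5 deg

∠(j0.086 + 93) = arctan(0.086/93) = 0.05°
∠(j0.086 + 1) = arctan(0.086/1) = 4.92°
∠(j0.086 + 290) = arctan(0.086/290) = 0.02°
∠G(j0.086) = 0.05° − (4.92° + 0.02°) = -4.88°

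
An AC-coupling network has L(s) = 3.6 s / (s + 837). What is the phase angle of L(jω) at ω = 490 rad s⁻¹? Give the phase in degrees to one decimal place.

∠(j490) = 90.00°
∠(j490 + 837) = arctan(490/837) = 30.35°
∠L(j490) = 90.00° − 30.35° = 59.65°

59.7°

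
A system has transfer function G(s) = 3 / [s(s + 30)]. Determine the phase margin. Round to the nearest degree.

Gain crossover: |G(jω)| = 1 at ω ≈ 0.1 rad s⁻¹.
∠G(j0.1) = −90° − arctan(0.1/30) ≈ -90.19°
PM = 180° + (-90.19°) = 89.81°

90°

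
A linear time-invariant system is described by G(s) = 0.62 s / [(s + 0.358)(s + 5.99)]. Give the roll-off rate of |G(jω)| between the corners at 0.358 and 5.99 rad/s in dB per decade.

0 dB/decade

In this band the factors already past their corner are: 1 differentiator zero, pole at 0.358; net slope = 0 dB/decade.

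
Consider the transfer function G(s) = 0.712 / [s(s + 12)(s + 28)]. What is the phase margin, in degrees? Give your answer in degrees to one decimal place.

Gain crossover: |G(jω)| = 1 at ω ≈ 0.00212 rad/s.
∠G(j0.00212) = −90° − arctan(0.00212/12) − arctan(0.00212/28) ≈ -90.01°
PM = 180° + (-90.01°) = 89.99°

90.0°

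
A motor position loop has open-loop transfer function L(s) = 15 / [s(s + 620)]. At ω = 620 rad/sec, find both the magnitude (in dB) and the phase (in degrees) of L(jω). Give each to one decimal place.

|L| = -91.2 dB, ∠L = -135.0°

|j620 + 620| = √(620² + 620²) = 876.8
|j620| = 620
|L(j620)| = 15 / (876.8 × 620) = 2.7593e-05
20 log₁₀(2.7593e-05) = -91.18 dB
∠(j620 + 620) = arctan(620/620) = 45.00°
∠(j620) = 90.00°
∠L(j620) = − (45.00° + 90.00°) = -135.00°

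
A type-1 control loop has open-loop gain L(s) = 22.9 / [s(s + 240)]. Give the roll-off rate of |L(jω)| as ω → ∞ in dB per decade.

-40 dB/decade

With 0 zeros and 2 poles, the high-frequency asymptotic slope is 20 × (0 − 2) = -40 dB/decade.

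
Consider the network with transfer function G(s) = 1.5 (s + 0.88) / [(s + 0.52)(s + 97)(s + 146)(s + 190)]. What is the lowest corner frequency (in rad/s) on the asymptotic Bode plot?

0.52 rad/s

Break frequencies occur at each pole and zero magnitude: 0.52 rad/s, 0.88 rad/s, 97 rad/s, 146 rad/s, 190 rad/s.
The lowest is 0.52 rad/s.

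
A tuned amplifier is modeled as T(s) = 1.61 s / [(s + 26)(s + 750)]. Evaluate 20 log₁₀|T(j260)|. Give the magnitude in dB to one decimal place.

-53.9 dB

|j260| = 260
|j260 + 26| = √(260² + 26²) = 261.3
|j260 + 750| = √(260² + 750²) = 793.8
|T(j260)| = 1.61 × 260 / (261.3 × 793.8) = 0.0020182
20 log₁₀(0.0020182) = -53.90 dB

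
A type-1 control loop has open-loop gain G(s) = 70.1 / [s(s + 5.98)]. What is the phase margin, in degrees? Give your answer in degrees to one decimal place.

39.0°

Gain crossover: |G(jω)| = 1 at ω ≈ 7.38 rad/s.
∠G(j7.38) = −90° − arctan(7.38/5.98) ≈ -140.98°
PM = 180° + (-140.98°) = 39.02°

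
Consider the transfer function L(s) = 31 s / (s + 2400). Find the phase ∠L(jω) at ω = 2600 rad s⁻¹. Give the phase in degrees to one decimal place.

42.7°

∠(j2600) = 90.00°
∠(j2600 + 2400) = arctan(2600/2400) = 47.29°
∠L(j2600) = 90.00° − 47.29° = 42.71°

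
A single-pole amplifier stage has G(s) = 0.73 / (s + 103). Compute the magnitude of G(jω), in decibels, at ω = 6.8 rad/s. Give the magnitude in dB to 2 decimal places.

-43.01 dB

|j6.8 + 103| = √(6.8² + 103²) = 103.2
|G(j6.8)| = 0.73 / 103.2 = 0.007072
20 log₁₀(0.007072) = -43.009 dB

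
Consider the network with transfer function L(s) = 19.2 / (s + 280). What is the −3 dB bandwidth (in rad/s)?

For a single-pole low-pass, the −3 dB point is at the pole: ω = 280 rad/s.

280 rad/s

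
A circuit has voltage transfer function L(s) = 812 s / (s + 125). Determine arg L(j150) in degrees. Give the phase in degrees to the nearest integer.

40°

∠(j150) = 90.00°
∠(j150 + 125) = arctan(150/125) = 50.19°
∠L(j150) = 90.00° − 50.19° = 39.81°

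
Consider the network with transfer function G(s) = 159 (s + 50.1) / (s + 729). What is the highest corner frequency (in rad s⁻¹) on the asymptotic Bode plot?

Break frequencies occur at each pole and zero magnitude: 50.1 rad s⁻¹, 729 rad s⁻¹.
The highest is 729 rad s⁻¹.

729 rad s⁻¹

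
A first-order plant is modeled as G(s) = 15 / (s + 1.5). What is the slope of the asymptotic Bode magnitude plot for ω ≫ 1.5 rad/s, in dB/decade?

-20 dB/decade

With 0 zeros and 1 pole, the high-frequency asymptotic slope is 20 × (0 − 1) = -20 dB/decade.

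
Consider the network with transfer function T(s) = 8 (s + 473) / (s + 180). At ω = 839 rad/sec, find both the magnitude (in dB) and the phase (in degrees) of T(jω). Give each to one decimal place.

|j839 + 473| = √(839² + 473²) = 963.1
|j839 + 180| = √(839² + 180²) = 858.1
|T(j839)| = 8 × 963.1 / 858.1 = 8.9794
20 log₁₀(8.9794) = 19.06 dB
∠(j839 + 473) = arctan(839/473) = 60.59°
∠(j839 + 180) = arctan(839/180) = 77.89°
∠T(j839) = 60.59° − 77.89° = -17.30°

|T| = 19.1 dB, ∠T = -17.3°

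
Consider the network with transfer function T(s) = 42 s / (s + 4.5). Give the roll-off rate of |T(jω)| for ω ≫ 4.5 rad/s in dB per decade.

0 dB/decade

With 1 zero and 1 pole, the high-frequency asymptotic slope is 20 × (1 − 1) = 0 dB/decade.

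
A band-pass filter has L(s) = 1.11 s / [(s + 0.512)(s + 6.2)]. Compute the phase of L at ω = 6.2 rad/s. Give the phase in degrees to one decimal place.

∠(j6.2) = 90.00°
∠(j6.2 + 0.512) = arctan(6.2/0.512) = 85.28°
∠(j6.2 + 6.2) = arctan(6.2/6.2) = 45.00°
∠L(j6.2) = 90.00° − (85.28° + 45.00°) = -40.28°

-40.3°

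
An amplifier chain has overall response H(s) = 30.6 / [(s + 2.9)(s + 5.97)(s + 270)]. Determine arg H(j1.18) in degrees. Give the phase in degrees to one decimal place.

-33.6°

∠(j1.18 + 2.9) = arctan(1.18/2.9) = 22.14°
∠(j1.18 + 5.97) = arctan(1.18/5.97) = 11.18°
∠(j1.18 + 270) = arctan(1.18/270) = 0.25°
∠H(j1.18) = − (22.14° + 11.18° + 0.25°) = -33.57°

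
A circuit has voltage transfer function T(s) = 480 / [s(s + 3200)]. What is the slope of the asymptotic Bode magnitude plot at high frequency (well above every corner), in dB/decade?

With 0 zeros and 2 poles, the high-frequency asymptotic slope is 20 × (0 − 2) = -40 dB/decade.

-40 dB/decade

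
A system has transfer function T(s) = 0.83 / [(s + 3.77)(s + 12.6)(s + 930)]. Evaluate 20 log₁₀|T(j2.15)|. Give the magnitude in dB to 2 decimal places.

|j2.15 + 3.77| = √(2.15² + 3.77²) = 4.34
|j2.15 + 12.6| = √(2.15² + 12.6²) = 12.78
|j2.15 + 930| = √(2.15² + 930²) = 930
|T(j2.15)| = 0.83 / (4.34 × 12.78 × 930) = 1.6088e-05
20 log₁₀(1.6088e-05) = -95.870 dB

-95.87 dB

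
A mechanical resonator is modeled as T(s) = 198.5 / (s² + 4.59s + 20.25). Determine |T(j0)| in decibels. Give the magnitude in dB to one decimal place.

T(0) = 198.5 / 20.25 = 9.8025
20 log₁₀(9.8025) = 19.83 dB

19.8 dB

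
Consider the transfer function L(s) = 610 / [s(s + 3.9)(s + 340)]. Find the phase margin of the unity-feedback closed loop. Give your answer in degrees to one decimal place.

83.2°

Gain crossover: |L(jω)| = 1 at ω ≈ 0.457 rad/sec.
∠L(j0.457) = −90° − arctan(0.457/3.9) − arctan(0.457/340) ≈ -96.76°
PM = 180° + (-96.76°) = 83.24°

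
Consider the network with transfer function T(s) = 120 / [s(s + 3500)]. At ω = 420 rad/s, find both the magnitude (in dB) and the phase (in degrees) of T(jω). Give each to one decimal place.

|j420 + 3500| = √(420² + 3500²) = 3525
|j420| = 420
|T(j420)| = 120 / (3525 × 420) = 8.1051e-05
20 log₁₀(8.1051e-05) = -81.82 dB
∠(j420 + 3500) = arctan(420/3500) = 6.84°
∠(j420) = 90.00°
∠T(j420) = − (6.84° + 90.00°) = -96.84°

|T| = -81.8 dB, ∠T = -96.8°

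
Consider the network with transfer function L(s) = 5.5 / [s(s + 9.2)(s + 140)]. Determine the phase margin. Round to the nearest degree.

Gain crossover: |L(jω)| = 1 at ω ≈ 0.00427 rad/sec.
∠L(j0.00427) = −90° − arctan(0.00427/9.2) − arctan(0.00427/140) ≈ -90.03°
PM = 180° + (-90.03°) = 89.97°

90°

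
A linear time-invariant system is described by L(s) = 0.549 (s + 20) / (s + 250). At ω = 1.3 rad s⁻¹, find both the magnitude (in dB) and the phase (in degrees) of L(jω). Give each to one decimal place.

|j1.3 + 20| = √(1.3² + 20²) = 20.04
|j1.3 + 250| = √(1.3² + 250²) = 250
|L(j1.3)| = 0.549 × 20.04 / 250 = 0.044012
20 log₁₀(0.044012) = -27.13 dB
∠(j1.3 + 20) = arctan(1.3/20) = 3.72°
∠(j1.3 + 250) = arctan(1.3/250) = 0.30°
∠L(j1.3) = 3.72° − 0.30° = 3.42°

|L| = -27.1 dB, ∠L = 3.4 deg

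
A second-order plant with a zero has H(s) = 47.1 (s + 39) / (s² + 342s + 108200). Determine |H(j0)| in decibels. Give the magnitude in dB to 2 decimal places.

H(0) = 47.1 × 39 / 108200 = 0.016977
20 log₁₀(0.016977) = -35.403 dB

-35.40 dB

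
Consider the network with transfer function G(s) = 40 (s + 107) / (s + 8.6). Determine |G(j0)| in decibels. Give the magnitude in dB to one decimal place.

53.9 dB

G(0) = 40 × 107 / 8.6 = 497.67
20 log₁₀(497.67) = 53.94 dB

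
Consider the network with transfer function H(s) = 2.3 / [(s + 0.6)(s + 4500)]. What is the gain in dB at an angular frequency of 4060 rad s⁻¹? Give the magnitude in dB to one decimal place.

|j4060 + 0.6| = √(4060² + 0.6²) = 4060
|j4060 + 4500| = √(4060² + 4500²) = 6061
|H(j4060)| = 2.3 / (4060 × 6061) = 9.347e-08
20 log₁₀(9.347e-08) = -140.59 dB

-140.6 dB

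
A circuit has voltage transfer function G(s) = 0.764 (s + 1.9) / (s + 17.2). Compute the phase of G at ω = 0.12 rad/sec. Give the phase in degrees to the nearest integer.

∠(j0.12 + 1.9) = arctan(0.12/1.9) = 3.61°
∠(j0.12 + 17.2) = arctan(0.12/17.2) = 0.40°
∠G(j0.12) = 3.61° − 0.40° = 3.21°

3°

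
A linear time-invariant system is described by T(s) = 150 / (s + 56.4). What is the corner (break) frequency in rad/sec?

The single real pole at s = −56.4 gives a corner at ω = 56.4 rad/sec.

56.4 rad/sec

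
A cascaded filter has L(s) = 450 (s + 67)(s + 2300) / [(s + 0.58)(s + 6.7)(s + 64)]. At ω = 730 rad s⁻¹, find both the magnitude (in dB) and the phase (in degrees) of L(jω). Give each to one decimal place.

|j730 + 67| = √(730² + 67²) = 733.1
|j730 + 2300| = √(730² + 2300²) = 2413
|j730 + 0.58| = √(730² + 0.58²) = 730
|j730 + 6.7| = √(730² + 6.7²) = 730
|j730 + 64| = √(730² + 64²) = 732.8
|L(j730)| = 450 × 733.1 × 2413 / (730 × 730 × 732.8) = 2.0383
20 log₁₀(2.0383) = 6.19 dB
∠(j730 + 67) = arctan(730/67) = 84.76°
∠(j730 + 2300) = arctan(730/2300) = 17.61°
∠(j730 + 0.58) = arctan(730/0.58) = 89.95°
∠(j730 + 6.7) = arctan(730/6.7) = 89.47°
∠(j730 + 64) = arctan(730/64) = 84.99°
∠L(j730) = 84.76° + 17.61° − (89.95° + 89.47° + 84.99°) = -162.05°

|L| = 6.2 dB, ∠L = -162.1°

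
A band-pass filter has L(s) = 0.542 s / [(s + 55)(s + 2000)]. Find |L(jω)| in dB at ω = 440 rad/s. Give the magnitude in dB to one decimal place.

-71.6 dB

|j440| = 440
|j440 + 55| = √(440² + 55²) = 443.4
|j440 + 2000| = √(440² + 2000²) = 2048
|L(j440)| = 0.542 × 440 / (443.4 × 2048) = 0.00026263
20 log₁₀(0.00026263) = -71.61 dB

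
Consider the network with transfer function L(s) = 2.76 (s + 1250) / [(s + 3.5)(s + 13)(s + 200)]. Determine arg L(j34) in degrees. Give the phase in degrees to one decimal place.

-161.3°

∠(j34 + 1250) = arctan(34/1250) = 1.56°
∠(j34 + 3.5) = arctan(34/3.5) = 84.12°
∠(j34 + 13) = arctan(34/13) = 69.08°
∠(j34 + 200) = arctan(34/200) = 9.65°
∠L(j34) = 1.56° − (84.12° + 69.08° + 9.65°) = -161.29°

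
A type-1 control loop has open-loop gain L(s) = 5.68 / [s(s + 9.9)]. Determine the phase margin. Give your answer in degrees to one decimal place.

86.7 deg

Gain crossover: |L(jω)| = 1 at ω ≈ 0.573 rad s⁻¹.
∠L(j0.573) = −90° − arctan(0.573/9.9) ≈ -93.31°
PM = 180° + (-93.31°) = 86.69°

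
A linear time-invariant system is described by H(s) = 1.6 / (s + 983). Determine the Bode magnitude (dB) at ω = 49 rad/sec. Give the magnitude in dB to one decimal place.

-55.8 dB

|j49 + 983| = √(49² + 983²) = 984.2
|H(j49)| = 1.6 / 984.2 = 0.0016257
20 log₁₀(0.0016257) = -55.78 dB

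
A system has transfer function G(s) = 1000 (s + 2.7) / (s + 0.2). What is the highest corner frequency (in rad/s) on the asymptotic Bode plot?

2.7 rad/s

Break frequencies occur at each pole and zero magnitude: 0.2 rad/s, 2.7 rad/s.
The highest is 2.7 rad/s.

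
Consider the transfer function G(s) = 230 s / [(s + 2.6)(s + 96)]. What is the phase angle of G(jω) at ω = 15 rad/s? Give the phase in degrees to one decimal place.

1.0 deg

∠(j15) = 90.00°
∠(j15 + 2.6) = arctan(15/2.6) = 80.17°
∠(j15 + 96) = arctan(15/96) = 8.88°
∠G(j15) = 90.00° − (80.17° + 8.88°) = 0.95°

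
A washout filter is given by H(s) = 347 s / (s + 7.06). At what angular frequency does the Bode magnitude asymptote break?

7.06 rad/s

The single real pole at s = −7.06 gives a corner at ω = 7.06 rad/s.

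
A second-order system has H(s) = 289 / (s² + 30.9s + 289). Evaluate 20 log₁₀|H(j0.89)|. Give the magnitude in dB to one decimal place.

|(j0.89)² + 30.9(j0.89) + 289| = |288.21 + j27.501| = 289.5
|H(j0.89)| = 289 / 289.5 = 0.99821
20 log₁₀(0.99821) = -0.02 dB

-0.0 dB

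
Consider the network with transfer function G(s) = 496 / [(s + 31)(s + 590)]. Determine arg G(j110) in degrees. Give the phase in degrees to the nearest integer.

∠(j110 + 31) = arctan(110/31) = 74.26°
∠(j110 + 590) = arctan(110/590) = 10.56°
∠G(j110) = − (74.26° + 10.56°) = -84.82°

-85°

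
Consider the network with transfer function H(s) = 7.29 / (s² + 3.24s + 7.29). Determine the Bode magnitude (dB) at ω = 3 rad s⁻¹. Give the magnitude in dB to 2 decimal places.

|(j3)² + 3.24(j3) + 7.29| = |-1.71 + j9.72| = 9.869
|H(j3)| = 7.29 / 9.869 = 0.73866
20 log₁₀(0.73866) = -2.631 dB

-2.63 dB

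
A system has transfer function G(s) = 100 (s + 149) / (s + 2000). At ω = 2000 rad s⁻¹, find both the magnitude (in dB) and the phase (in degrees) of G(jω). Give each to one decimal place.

|G| = 37.0 dB, ∠G = 40.7°

|j2000 + 149| = √(2000² + 149²) = 2006
|j2000 + 2000| = √(2000² + 2000²) = 2828
|G(j2000)| = 100 × 2006 / 2828 = 70.907
20 log₁₀(70.907) = 37.01 dB
∠(j2000 + 149) = arctan(2000/149) = 85.74°
∠(j2000 + 2000) = arctan(2000/2000) = 45.00°
∠G(j2000) = 85.74° − 45.00° = 40.74°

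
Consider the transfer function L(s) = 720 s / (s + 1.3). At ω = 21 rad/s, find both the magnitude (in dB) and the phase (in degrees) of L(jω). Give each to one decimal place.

|j21| = 21
|j21 + 1.3| = √(21² + 1.3²) = 21.04
|L(j21)| = 720 × 21 / 21.04 = 718.62
20 log₁₀(718.62) = 57.13 dB
∠(j21) = 90.00°
∠(j21 + 1.3) = arctan(21/1.3) = 86.46°
∠L(j21) = 90.00° − 86.46° = 3.54°

|L| = 57.1 dB, ∠L = 3.5°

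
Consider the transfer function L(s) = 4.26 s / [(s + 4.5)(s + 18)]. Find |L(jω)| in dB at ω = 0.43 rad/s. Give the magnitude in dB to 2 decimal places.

-32.95 dB

|j0.43| = 0.43
|j0.43 + 4.5| = √(0.43² + 4.5²) = 4.52
|j0.43 + 18| = √(0.43² + 18²) = 18.01
|L(j0.43)| = 4.26 × 0.43 / (4.52 × 18.01) = 0.022506
20 log₁₀(0.022506) = -32.954 dB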